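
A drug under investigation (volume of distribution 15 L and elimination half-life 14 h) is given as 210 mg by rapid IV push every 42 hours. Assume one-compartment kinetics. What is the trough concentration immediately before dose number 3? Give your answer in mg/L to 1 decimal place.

2.0 mg/L

f = (1/2)^(τ/t½) = (1/2)^(42/14) ≈ 0.1250.
C₀ = D/Vd = 210/15 ≈ 14.000 mg/L.
Before the 3rd dose, 2 doses have been given. Superposition: Cmin = C₀·(f + f²).
≈ 14.000 × (0.1250 + 0.0156) ≈ 14.000 × 0.1406 ≈ 1.968 mg/L.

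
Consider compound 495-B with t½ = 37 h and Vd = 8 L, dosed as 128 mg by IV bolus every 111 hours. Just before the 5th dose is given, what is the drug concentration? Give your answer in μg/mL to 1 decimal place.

2.3 μg/mL

f = (1/2)^(τ/t½) = (1/2)^(111/37) ≈ 0.1250.
C₀ = D/Vd = 128/8 ≈ 16.000 μg/mL.
Before the 5th dose, 4 doses have been given. Superposition: Cmin = C₀·(f + f² + … + f^4).
≈ 16.000 × (0.1250 + 0.0156 + 0.0020 + 0.0002) ≈ 16.000 × 0.1428 ≈ 2.285 μg/mL.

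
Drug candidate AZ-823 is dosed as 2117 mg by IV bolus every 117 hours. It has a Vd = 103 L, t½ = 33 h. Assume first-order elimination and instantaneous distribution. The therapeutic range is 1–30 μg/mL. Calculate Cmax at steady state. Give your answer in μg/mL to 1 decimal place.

τ/t½ = 117/33 ≈ 3.5455, so fraction remaining f = (1/2)^(117/33) ≈ 0.0856.
At steady state, accumulation factor R = 1/(1 − e^(−kτ)) ≈ 1.0936.
Each bolus raises the concentration by D/Vd = 2117/103 ≈ 20.553 μg/mL.
Cmax,ss = C₀/(1 − f) ≈ 20.553/0.9144 ≈ 22.477 μg/mL.
Peak 22.5 μg/mL vs MTC 30 μg/mL: below toxic threshold.

22.5 μg/mL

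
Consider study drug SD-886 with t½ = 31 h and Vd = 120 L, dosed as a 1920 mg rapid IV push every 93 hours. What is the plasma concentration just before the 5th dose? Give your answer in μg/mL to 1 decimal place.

f = (1/2)^(τ/t½) = (1/2)^(93/31) ≈ 0.1250.
C₀ = D/Vd = 1920/120 ≈ 16.000 μg/mL.
Before the 5th dose, 4 doses have been given. Superposition: Cmin = C₀·(f + f² + … + f^4).
≈ 16.000 × (0.1250 + 0.0156 + 0.0020 + 0.0002) ≈ 16.000 × 0.1428 ≈ 2.285 μg/mL.

2.3 μg/mL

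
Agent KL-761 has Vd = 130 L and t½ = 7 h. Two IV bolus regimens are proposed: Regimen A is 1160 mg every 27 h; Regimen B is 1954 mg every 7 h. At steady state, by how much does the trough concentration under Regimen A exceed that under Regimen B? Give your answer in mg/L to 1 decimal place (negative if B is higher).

Regimen A: f = (1/2)^(27/7) ≈ 0.0690; Cmin,ss = (1160/130)·f/(1−f) ≈ 0.661 mg/L.
Regimen B: f = (1/2)^(7/7) ≈ 0.5000; Cmin,ss = (1954/130)·f/(1−f) ≈ 15.031 mg/L.
Difference ≈ 0.661 − 15.031 ≈ -14.370 mg/L.

-14.4 mg/L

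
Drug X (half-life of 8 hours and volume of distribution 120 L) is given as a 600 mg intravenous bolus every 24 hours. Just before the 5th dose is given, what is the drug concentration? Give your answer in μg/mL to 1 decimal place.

f = (1/2)^(τ/t½) = (1/2)^(24/8) ≈ 0.1250.
C₀ = D/Vd = 600/120 ≈ 5.000 μg/mL.
Before the 5th dose, 4 doses have been given. Superposition: Cmin = C₀·(f + f² + … + f^4).
≈ 5.000 × (0.1250 + 0.0156 + 0.0020 + 0.0002) ≈ 5.000 × 0.1428 ≈ 0.714 μg/mL.

0.7 μg/mL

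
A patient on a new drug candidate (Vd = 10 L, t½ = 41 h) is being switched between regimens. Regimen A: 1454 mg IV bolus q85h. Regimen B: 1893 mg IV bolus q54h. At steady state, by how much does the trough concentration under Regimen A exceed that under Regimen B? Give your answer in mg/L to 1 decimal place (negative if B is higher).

Regimen A: f = (1/2)^(85/41) ≈ 0.2376; Cmin,ss = (1454/10)·f/(1−f) ≈ 45.314 mg/L.
Regimen B: f = (1/2)^(54/41) ≈ 0.4013; Cmin,ss = (1893/10)·f/(1−f) ≈ 126.885 mg/L.
Difference ≈ 45.314 − 126.885 ≈ -81.571 mg/L.

-81.6 mg/L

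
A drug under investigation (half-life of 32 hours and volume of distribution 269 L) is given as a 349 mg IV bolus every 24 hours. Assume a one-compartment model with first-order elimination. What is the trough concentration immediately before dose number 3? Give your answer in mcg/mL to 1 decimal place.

f = (1/2)^(τ/t½) = (1/2)^(24/32) ≈ 0.5946.
C₀ = D/Vd = 349/269 ≈ 1.297 mcg/mL.
Before the 3rd dose, 2 doses have been given. Superposition: Cmin = C₀·(f + f²).
≈ 1.297 × (0.5946 + 0.3535) ≈ 1.297 × 0.9481 ≈ 1.230 mcg/mL.

1.2 mcg/mL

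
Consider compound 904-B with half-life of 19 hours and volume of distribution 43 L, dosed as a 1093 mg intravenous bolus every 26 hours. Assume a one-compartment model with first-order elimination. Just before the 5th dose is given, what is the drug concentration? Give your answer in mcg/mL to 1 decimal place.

15.7 mcg/mL

f = (1/2)^(τ/t½) = (1/2)^(26/19) ≈ 0.3873.
C₀ = D/Vd = 1093/43 ≈ 25.419 mcg/mL.
Before the 5th dose, 4 doses have been given. Superposition: Cmin = C₀·(f + f² + … + f^4).
≈ 25.419 × (0.3873 + 0.1500 + 0.0581 + 0.0225) ≈ 25.419 × 0.6179 ≈ 15.706 mcg/mL.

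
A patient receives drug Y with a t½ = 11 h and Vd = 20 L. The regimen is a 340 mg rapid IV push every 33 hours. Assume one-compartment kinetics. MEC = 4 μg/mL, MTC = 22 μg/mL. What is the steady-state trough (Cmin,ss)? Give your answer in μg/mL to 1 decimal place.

The dosing interval is 3 half-lives, so f = 2^(−3) = 0.125.
At steady state, R = 1/(1 − 0.125) = 8/7.
Single-dose peak C₀ = D/Vd = 340/20 = 17 μg/mL.
Steady-state peak Cmax,ss = C₀·R = 17 × 8/7 ≈ 19.429 μg/mL.
Steady-state trough Cmin,ss = Cmax,ss·f ≈ 19.429 × 0.125 ≈ 2.429 μg/mL.
Trough 2.4 μg/mL vs MEC 4 μg/mL: subtherapeutic.

2.4 μg/mL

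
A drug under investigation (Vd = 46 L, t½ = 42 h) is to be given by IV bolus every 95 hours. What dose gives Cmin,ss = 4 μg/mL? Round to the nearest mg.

τ/t½ = 95/42 ≈ 2.2619, so f = (1/2)^(95/42) ≈ 0.208497.
Cmin,ss = (D/Vd)·f/(1−f), so D = Cmin,ss·Vd·(1−f)/f.
D = 4 × 46 × (1−f)/f ≈ 4 × 46 × 3.79623 ≈ 698.51 mg.

699 mg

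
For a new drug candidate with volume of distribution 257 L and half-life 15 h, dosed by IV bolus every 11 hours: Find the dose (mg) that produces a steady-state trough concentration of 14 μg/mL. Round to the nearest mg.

2384 mg

τ/t½ = 11/15 ≈ 0.73333, so f = (1/2)^(11/15) ≈ 0.601513.
Cmin,ss = (D/Vd)·f/(1−f), so D = Cmin,ss·Vd·(1−f)/f.
D = 14 × 257 × (1−f)/f ≈ 14 × 257 × 0.66247 ≈ 2383.57 mg.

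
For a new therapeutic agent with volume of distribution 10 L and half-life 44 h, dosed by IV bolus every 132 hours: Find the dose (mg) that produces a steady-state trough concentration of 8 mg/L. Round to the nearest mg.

τ/t½ = 132/44 ≈ 3, so f = (1/2)^(132/44) ≈ 0.125000.
Cmin,ss = (D/Vd)·f/(1−f), so D = Cmin,ss·Vd·(1−f)/f.
D = 8 × 10 × (1−f)/f ≈ 8 × 10 × 7.00000 ≈ 560.00 mg.

560 mg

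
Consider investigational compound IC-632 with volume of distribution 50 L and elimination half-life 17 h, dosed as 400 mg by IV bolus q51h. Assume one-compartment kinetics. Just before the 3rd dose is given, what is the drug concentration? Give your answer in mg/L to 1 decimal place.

1.1 mg/L

f = (1/2)^(τ/t½) = (1/2)^(51/17) ≈ 0.1250.
C₀ = D/Vd = 400/50 ≈ 8.000 mg/L.
Before the 3rd dose, 2 doses have been given. Superposition: Cmin = C₀·(f + f²).
≈ 8.000 × (0.1250 + 0.0156) ≈ 8.000 × 0.1406 ≈ 1.125 mg/L.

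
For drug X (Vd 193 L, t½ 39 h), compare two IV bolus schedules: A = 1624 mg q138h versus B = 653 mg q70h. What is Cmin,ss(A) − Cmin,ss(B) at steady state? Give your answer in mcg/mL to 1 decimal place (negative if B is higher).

-0.6 mcg/mL

Regimen A: f = (1/2)^(138/39) ≈ 0.0861; Cmin,ss = (1624/193)·f/(1−f) ≈ 0.793 mcg/mL.
Regimen B: f = (1/2)^(70/39) ≈ 0.2882; Cmin,ss = (653/193)·f/(1−f) ≈ 1.370 mcg/mL.
Difference ≈ 0.793 − 1.370 ≈ -0.577 mcg/mL.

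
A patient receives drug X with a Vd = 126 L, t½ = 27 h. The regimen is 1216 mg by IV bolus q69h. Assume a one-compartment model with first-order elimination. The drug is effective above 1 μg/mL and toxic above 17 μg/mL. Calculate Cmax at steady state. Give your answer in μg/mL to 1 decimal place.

11.6 μg/mL

k = ln2/t½ = ln2/27 ≈ 0.025672 h⁻¹; fraction remaining f = e^(−kτ) = e^(−0.025672×69) ≈ 0.1701.
Accumulation ratio R = 1/(1 − f) ≈ 1/0.8299 ≈ 1.2050.
Single-dose peak C₀ = D/Vd = 1216/126 ≈ 9.651 μg/mL.
Cmax,ss = C₀/(1 − f) ≈ 9.651/0.8299 ≈ 11.629 μg/mL.
Peak 11.6 μg/mL vs MTC 17 μg/mL: below toxic threshold.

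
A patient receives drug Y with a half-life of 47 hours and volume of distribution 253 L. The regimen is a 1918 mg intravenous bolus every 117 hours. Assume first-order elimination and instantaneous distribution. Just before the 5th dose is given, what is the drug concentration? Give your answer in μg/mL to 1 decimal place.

f = (1/2)^(τ/t½) = (1/2)^(117/47) ≈ 0.1781.
C₀ = D/Vd = 1918/253 ≈ 7.581 μg/mL.
Before the 5th dose, 4 doses have been given. Superposition: Cmin = C₀·(f + f² + … + f^4).
≈ 7.581 × (0.1781 + 0.0317 + 0.0056 + 0.0010) ≈ 7.581 × 0.2164 ≈ 1.641 μg/mL.

1.6 μg/mL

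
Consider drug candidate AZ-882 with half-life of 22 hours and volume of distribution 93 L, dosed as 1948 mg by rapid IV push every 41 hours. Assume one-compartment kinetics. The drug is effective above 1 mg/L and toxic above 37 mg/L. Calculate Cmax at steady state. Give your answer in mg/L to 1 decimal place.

Over one 41-h interval, 41/22 ≈ 1.8636 half-lives elapse, leaving f ≈ 0.2748 of each dose.
Accumulation ratio R = 1/(1 − f) ≈ 1/0.7252 ≈ 1.3789.
Each bolus raises the concentration by D/Vd = 1948/93 ≈ 20.946 mg/L.
Steady-state peak Cmax,ss = C₀·R ≈ 20.946 × 1.3789 ≈ 28.882 mg/L.
Peak 28.9 mg/L vs MTC 37 mg/L: below toxic threshold.

28.9 mg/L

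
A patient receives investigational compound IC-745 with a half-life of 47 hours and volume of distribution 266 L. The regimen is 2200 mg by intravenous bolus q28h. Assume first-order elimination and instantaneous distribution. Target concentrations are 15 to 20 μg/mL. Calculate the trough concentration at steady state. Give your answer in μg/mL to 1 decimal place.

16.2 μg/mL

k = ln2/t½ = ln2/47 ≈ 0.014748 h⁻¹; fraction remaining f = e^(−kτ) = e^(−0.014748×28) ≈ 0.6617.
Each bolus raises the concentration by D/Vd = 2200/266 ≈ 8.271 μg/mL.
Steady-state trough Cmin,ss = C₀·f/(1−f) ≈ 8.271 × 0.6617/0.3383 ≈ 16.178 μg/mL.
Trough 16.2 μg/mL vs MEC 15 μg/mL: adequate.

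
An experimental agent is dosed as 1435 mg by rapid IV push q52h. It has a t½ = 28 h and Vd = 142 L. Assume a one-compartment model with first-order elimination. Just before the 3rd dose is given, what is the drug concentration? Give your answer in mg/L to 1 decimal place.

3.6 mg/L

f = (1/2)^(τ/t½) = (1/2)^(52/28) ≈ 0.2760.
C₀ = D/Vd = 1435/142 ≈ 10.106 mg/L.
Before the 3rd dose, 2 doses have been given. Superposition: Cmin = C₀·(f + f²).
≈ 10.106 × (0.2760 + 0.0762) ≈ 10.106 × 0.3522 ≈ 3.559 mg/L.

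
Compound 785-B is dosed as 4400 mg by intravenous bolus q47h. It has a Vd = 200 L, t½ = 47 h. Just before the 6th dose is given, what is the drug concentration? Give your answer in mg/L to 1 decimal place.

21.3 mg/L

f = (1/2)^(τ/t½) = (1/2)^(47/47) ≈ 0.5000.
C₀ = D/Vd = 4400/200 ≈ 22.000 mg/L.
Before the 6th dose, 5 doses have been given. Superposition: Cmin = C₀·(f + f² + … + f^5).
≈ 22.000 × (0.5000 + 0.2500 + 0.1250 + 0.0625 + 0.0313) ≈ 22.000 × 0.9688 ≈ 21.314 mg/L.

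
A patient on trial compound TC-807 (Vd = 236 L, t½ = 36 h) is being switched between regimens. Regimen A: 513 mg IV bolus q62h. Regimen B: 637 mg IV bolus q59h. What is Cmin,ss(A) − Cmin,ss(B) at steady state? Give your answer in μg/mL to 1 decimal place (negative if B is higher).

Regimen A: f = (1/2)^(62/36) ≈ 0.3031; Cmin,ss = (513/236)·f/(1−f) ≈ 0.945 μg/mL.
Regimen B: f = (1/2)^(59/36) ≈ 0.3211; Cmin,ss = (637/236)·f/(1−f) ≈ 1.277 μg/mL.
Difference ≈ 0.945 − 1.277 ≈ -0.332 μg/mL.

-0.3 μg/mL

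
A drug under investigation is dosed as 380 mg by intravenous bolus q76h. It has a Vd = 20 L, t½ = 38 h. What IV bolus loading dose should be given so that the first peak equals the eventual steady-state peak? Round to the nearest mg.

f = (1/2)^(76/38) ≈ 0.250000; accumulation ratio R = 1/(1−f) ≈ 1.33333.
Loading dose to hit Cmax,ss on first dose: D_load = D_maint·R ≈ 380 × 1.33333 ≈ 506.67 mg.

507 mg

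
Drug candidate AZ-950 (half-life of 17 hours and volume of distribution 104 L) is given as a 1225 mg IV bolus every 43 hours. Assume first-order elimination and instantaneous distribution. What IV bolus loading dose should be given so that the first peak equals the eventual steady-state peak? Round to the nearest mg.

1482 mg

f = (1/2)^(43/17) ≈ 0.173209; accumulation ratio R = 1/(1−f) ≈ 1.20950.
Loading dose to hit Cmax,ss on first dose: D_load = D_maint·R ≈ 1225 × 1.20950 ≈ 1481.64 mg.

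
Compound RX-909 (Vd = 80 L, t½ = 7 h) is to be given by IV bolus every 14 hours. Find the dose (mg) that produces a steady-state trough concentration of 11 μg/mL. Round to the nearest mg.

τ/t½ = 14/7 ≈ 2, so f = (1/2)^(14/7) ≈ 0.250000.
Cmin,ss = (D/Vd)·f/(1−f), so D = Cmin,ss·Vd·(1−f)/f.
D = 11 × 80 × (1−f)/f ≈ 11 × 80 × 3.00000 ≈ 2640.00 mg.

2640 mg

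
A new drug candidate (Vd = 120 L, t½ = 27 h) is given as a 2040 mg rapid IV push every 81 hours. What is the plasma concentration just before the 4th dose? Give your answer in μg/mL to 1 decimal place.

2.4 μg/mL

f = (1/2)^(τ/t½) = (1/2)^(81/27) ≈ 0.1250.
C₀ = D/Vd = 2040/120 ≈ 17.000 μg/mL.
Before the 4th dose, 3 doses have been given. Superposition: Cmin = C₀·(f + f² + … + f^3).
≈ 17.000 × (0.1250 + 0.0156 + 0.0020) ≈ 17.000 × 0.1426 ≈ 2.424 μg/mL.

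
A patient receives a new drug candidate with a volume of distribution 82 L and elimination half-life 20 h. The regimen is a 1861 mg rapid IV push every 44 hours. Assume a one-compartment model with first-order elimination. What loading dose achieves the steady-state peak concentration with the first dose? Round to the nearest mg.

f = (1/2)^(44/20) ≈ 0.217638; accumulation ratio R = 1/(1−f) ≈ 1.27818.
Loading dose to hit Cmax,ss on first dose: D_load = D_maint·R ≈ 1861 × 1.27818 ≈ 2378.69 mg.

2379 mg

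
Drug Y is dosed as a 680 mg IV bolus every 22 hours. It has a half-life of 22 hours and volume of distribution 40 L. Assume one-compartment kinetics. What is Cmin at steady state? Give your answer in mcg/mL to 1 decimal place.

17.0 mcg/mL

τ = 22 h = 1 half-life, so f = (1/2)^1 = 0.5.
Accumulation ratio R = 1/(1 − f) = 1/0.5 = 2/1.
Single-dose peak C₀ = D/Vd = 680/40 = 17 mcg/mL.
Steady-state peak Cmax,ss = C₀·R = 17 × 2/1 ≈ 34.000 mcg/mL.
Steady-state trough Cmin,ss = Cmax,ss·f ≈ 34.000 × 0.5 ≈ 17.000 mcg/mL.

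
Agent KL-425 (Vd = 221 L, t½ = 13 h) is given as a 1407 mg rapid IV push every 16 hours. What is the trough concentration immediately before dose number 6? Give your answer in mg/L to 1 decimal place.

4.7 mg/L

f = (1/2)^(τ/t½) = (1/2)^(16/13) ≈ 0.4261.
C₀ = D/Vd = 1407/221 ≈ 6.367 mg/L.
Before the 6th dose, 5 doses have been given. Superposition: Cmin = C₀·(f + f² + … + f^5).
≈ 6.367 × (0.4261 + 0.1816 + 0.0774 + 0.0330 + 0.0140) ≈ 6.367 × 0.7321 ≈ 4.661 mg/L.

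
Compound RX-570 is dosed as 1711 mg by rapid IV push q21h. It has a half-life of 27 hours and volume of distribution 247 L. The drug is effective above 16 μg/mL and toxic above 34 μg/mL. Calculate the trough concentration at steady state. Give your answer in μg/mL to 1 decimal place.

9.7 μg/mL

τ/t½ = 21/27 ≈ 0.77778, so fraction remaining f = (1/2)^(21/27) ≈ 0.5833.
At steady state, accumulation factor R = 1/(1 − e^(−kτ)) ≈ 2.3998.
Each bolus raises the concentration by D/Vd = 1711/247 ≈ 6.927 μg/mL.
Steady-state peak Cmax,ss = C₀·R ≈ 6.927 × 2.3998 ≈ 16.623 μg/mL.
Steady-state trough Cmin,ss = Cmax,ss·f ≈ 16.623 × 0.5833 ≈ 9.696 μg/mL.
Trough 9.7 μg/mL vs MEC 16 μg/mL: subtherapeutic.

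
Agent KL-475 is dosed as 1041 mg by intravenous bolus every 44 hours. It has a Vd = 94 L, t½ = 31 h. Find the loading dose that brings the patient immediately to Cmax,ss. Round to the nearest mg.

f = (1/2)^(44/31) ≈ 0.373879; accumulation ratio R = 1/(1−f) ≈ 1.59714.
Loading dose to hit Cmax,ss on first dose: D_load = D_maint·R ≈ 1041 × 1.59714 ≈ 1662.62 mg.

1663 mg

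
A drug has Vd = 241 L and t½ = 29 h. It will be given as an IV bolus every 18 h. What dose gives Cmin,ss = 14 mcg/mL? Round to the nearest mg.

τ/t½ = 18/29 ≈ 0.62069, so f = (1/2)^(18/29) ≈ 0.650360.
Cmin,ss = (D/Vd)·f/(1−f), so D = Cmin,ss·Vd·(1−f)/f.
D = 14 × 241 × (1−f)/f ≈ 14 × 241 × 0.53761 ≈ 1813.90 mg.

1814 mg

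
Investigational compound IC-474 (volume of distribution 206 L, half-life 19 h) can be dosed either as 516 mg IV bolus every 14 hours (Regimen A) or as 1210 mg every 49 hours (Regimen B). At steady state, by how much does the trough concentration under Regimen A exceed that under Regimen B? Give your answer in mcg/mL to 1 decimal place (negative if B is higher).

2.6 mcg/mL

Regimen A: f = (1/2)^(14/19) ≈ 0.6001; Cmin,ss = (516/206)·f/(1−f) ≈ 3.759 mcg/mL.
Regimen B: f = (1/2)^(49/19) ≈ 0.1674; Cmin,ss = (1210/206)·f/(1−f) ≈ 1.181 mcg/mL.
Difference ≈ 3.759 − 1.181 ≈ 2.578 mcg/mL.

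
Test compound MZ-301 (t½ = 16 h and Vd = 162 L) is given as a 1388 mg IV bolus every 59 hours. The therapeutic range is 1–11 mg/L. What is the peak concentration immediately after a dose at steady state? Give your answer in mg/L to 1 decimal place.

9.3 mg/L

Over one 59-h interval, 59/16 ≈ 3.6875 half-lives elapse, leaving f ≈ 0.0776 of each dose.
At steady state, accumulation factor R = 1/(1 − e^(−kτ)) ≈ 1.0841.
Each bolus raises the concentration by D/Vd = 1388/162 ≈ 8.568 mg/L.
Cmax,ss = C₀/(1 − f) ≈ 8.568/0.9224 ≈ 9.289 mg/L.
Peak 9.3 mg/L vs MTC 11 mg/L: below toxic threshold.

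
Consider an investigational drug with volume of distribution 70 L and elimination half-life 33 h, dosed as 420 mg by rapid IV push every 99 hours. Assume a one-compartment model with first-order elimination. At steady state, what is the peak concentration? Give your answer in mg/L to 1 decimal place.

6.9 mg/L

The dosing interval is 3 half-lives, so f = 2^(−3) = 0.125.
At steady state, R = 1/(1 − 0.125) = 8/7.
Single-dose peak C₀ = D/Vd = 420/70 = 6 mg/L.
Steady-state peak Cmax,ss = C₀·R = 6 × 8/7 ≈ 6.857 mg/L.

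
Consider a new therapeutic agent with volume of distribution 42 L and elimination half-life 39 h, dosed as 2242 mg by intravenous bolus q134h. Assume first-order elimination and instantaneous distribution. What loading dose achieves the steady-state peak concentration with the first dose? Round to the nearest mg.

2470 mg

f = (1/2)^(134/39) ≈ 0.092404; accumulation ratio R = 1/(1−f) ≈ 1.10181.
Loading dose to hit Cmax,ss on first dose: D_load = D_maint·R ≈ 2242 × 1.10181 ≈ 2470.26 mg.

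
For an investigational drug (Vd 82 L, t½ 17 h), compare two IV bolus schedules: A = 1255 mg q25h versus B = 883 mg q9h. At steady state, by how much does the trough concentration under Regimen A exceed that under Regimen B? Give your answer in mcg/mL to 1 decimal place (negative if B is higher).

-15.6 mcg/mL

Regimen A: f = (1/2)^(25/17) ≈ 0.3608; Cmin,ss = (1255/82)·f/(1−f) ≈ 8.639 mcg/mL.
Regimen B: f = (1/2)^(9/17) ≈ 0.6928; Cmin,ss = (883/82)·f/(1−f) ≈ 24.285 mcg/mL.
Difference ≈ 8.639 − 24.285 ≈ -15.646 mcg/mL.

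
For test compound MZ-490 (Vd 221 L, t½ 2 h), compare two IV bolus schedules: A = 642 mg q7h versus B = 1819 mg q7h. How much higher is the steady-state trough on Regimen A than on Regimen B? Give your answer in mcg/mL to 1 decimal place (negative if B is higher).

Regimen A: f = (1/2)^(7/2) ≈ 0.0884; Cmin,ss = (642/221)·f/(1−f) ≈ 0.282 mcg/mL.
Regimen B: f = (1/2)^(7/2) ≈ 0.0884; Cmin,ss = (1819/221)·f/(1−f) ≈ 0.798 mcg/mL.
Difference ≈ 0.282 − 0.798 ≈ -0.516 mcg/mL.

-0.5 mcg/mL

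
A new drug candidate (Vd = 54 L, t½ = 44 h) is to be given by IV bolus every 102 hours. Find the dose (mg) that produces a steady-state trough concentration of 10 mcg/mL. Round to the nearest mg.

τ/t½ = 102/44 ≈ 2.3182, so f = (1/2)^(102/44) ≈ 0.200520.
Cmin,ss = (D/Vd)·f/(1−f), so D = Cmin,ss·Vd·(1−f)/f.
D = 10 × 54 × (1−f)/f ≈ 10 × 54 × 3.98703 ≈ 2153.00 mg.

2153 mg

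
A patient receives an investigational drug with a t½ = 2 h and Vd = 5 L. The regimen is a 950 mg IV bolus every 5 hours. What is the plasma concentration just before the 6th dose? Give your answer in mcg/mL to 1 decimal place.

40.8 mcg/mL

f = (1/2)^(τ/t½) = (1/2)^(5/2) ≈ 0.1768.
C₀ = D/Vd = 950/5 ≈ 190.000 mcg/mL.
Before the 6th dose, 5 doses have been given. Superposition: Cmin = C₀·(f + f² + … + f^5).
≈ 190.000 × (0.1768 + 0.0313 + 0.0055 + 0.0010 + 0.0002) ≈ 190.000 × 0.2148 ≈ 40.812 mcg/mL.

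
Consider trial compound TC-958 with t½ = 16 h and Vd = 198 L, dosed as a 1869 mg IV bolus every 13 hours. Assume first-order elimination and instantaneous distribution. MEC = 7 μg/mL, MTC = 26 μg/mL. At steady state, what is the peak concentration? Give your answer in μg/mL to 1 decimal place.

τ/t½ = 13/16 ≈ 0.8125, so fraction remaining f = (1/2)^(13/16) ≈ 0.5694.
At steady state, accumulation factor R = 1/(1 − e^(−kτ)) ≈ 2.3223.
Each bolus raises the concentration by D/Vd = 1869/198 ≈ 9.439 μg/mL.
Steady-state peak Cmax,ss = C₀·R ≈ 9.439 × 2.3223 ≈ 21.920 μg/mL.
Peak 21.9 μg/mL vs MTC 26 μg/mL: below toxic threshold.

21.9 μg/mL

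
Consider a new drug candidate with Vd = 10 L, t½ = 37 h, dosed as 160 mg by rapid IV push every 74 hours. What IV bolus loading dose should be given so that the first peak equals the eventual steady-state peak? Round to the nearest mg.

f = (1/2)^(74/37) ≈ 0.250000; accumulation ratio R = 1/(1−f) ≈ 1.33333.
Loading dose to hit Cmax,ss on first dose: D_load = D_maint·R ≈ 160 × 1.33333 ≈ 213.33 mg.

213 mg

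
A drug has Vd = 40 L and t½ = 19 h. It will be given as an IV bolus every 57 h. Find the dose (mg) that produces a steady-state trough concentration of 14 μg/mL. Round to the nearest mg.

3920 mg

τ/t½ = 57/19 ≈ 3, so f = (1/2)^(57/19) ≈ 0.125000.
Cmin,ss = (D/Vd)·f/(1−f), so D = Cmin,ss·Vd·(1−f)/f.
D = 14 × 40 × (1−f)/f ≈ 14 × 40 × 7.00000 ≈ 3920.00 mg.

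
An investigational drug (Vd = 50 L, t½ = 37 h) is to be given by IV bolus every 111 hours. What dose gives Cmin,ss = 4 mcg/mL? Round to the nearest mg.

τ/t½ = 111/37 ≈ 3, so f = (1/2)^(111/37) ≈ 0.125000.
Cmin,ss = (D/Vd)·f/(1−f), so D = Cmin,ss·Vd·(1−f)/f.
D = 4 × 50 × (1−f)/f ≈ 4 × 50 × 7.00000 ≈ 1400.00 mg.

1400 mg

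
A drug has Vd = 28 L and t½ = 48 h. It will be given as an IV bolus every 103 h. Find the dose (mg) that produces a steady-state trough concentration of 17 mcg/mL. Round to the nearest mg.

1631 mg

τ/t½ = 103/48 ≈ 2.1458, so f = (1/2)^(103/48) ≈ 0.225964.
Cmin,ss = (D/Vd)·f/(1−f), so D = Cmin,ss·Vd·(1−f)/f.
D = 17 × 28 × (1−f)/f ≈ 17 × 28 × 3.42548 ≈ 1630.53 mg.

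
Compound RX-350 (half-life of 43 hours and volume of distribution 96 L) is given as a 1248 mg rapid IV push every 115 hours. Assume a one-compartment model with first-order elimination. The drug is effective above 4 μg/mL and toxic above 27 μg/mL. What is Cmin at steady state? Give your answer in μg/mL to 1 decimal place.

2.4 μg/mL

k = ln2/t½ = ln2/43 ≈ 0.016120 h⁻¹; fraction remaining f = e^(−kτ) = e^(−0.016120×115) ≈ 0.1566.
Accumulation ratio R = 1/(1 − f) ≈ 1/0.8434 ≈ 1.1857.
Each bolus raises the concentration by D/Vd = 1248/96 ≈ 13.000 μg/mL.
Steady-state peak Cmax,ss = C₀·R ≈ 13.000 × 1.1857 ≈ 15.414 μg/mL.
One interval later, Cmin,ss = Cmax,ss·e^(−kτ) ≈ 15.414 × 0.1566 ≈ 2.414 μg/mL.
Trough 2.4 μg/mL vs MEC 4 μg/mL: subtherapeutic.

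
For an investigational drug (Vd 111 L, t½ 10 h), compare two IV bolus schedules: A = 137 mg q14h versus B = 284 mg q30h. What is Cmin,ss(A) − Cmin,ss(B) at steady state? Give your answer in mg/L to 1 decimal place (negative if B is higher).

0.4 mg/L

Regimen A: f = (1/2)^(14/10) ≈ 0.3789; Cmin,ss = (137/111)·f/(1−f) ≈ 0.753 mg/L.
Regimen B: f = (1/2)^(30/10) ≈ 0.1250; Cmin,ss = (284/111)·f/(1−f) ≈ 0.366 mg/L.
Difference ≈ 0.753 − 0.366 ≈ 0.387 mg/L.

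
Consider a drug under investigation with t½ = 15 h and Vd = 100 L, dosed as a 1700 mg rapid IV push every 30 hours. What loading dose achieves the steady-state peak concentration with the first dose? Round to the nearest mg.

2267 mg

f = (1/2)^(30/15) ≈ 0.250000; accumulation ratio R = 1/(1−f) ≈ 1.33333.
Loading dose to hit Cmax,ss on first dose: D_load = D_maint·R ≈ 1700 × 1.33333 ≈ 2266.66 mg.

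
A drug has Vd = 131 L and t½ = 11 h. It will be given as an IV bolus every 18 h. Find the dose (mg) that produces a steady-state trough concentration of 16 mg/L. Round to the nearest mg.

τ/t½ = 18/11 ≈ 1.6364, so f = (1/2)^(18/11) ≈ 0.321666.
Cmin,ss = (D/Vd)·f/(1−f), so D = Cmin,ss·Vd·(1−f)/f.
D = 16 × 131 × (1−f)/f ≈ 16 × 131 × 2.10881 ≈ 4420.07 mg.

4420 mg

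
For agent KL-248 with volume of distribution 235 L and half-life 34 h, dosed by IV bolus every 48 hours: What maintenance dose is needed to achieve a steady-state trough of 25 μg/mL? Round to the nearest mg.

9756 mg

τ/t½ = 48/34 ≈ 1.4118, so f = (1/2)^(48/34) ≈ 0.375852.
Cmin,ss = (D/Vd)·f/(1−f), so D = Cmin,ss·Vd·(1−f)/f.
D = 25 × 235 × (1−f)/f ≈ 25 × 235 × 1.66062 ≈ 9756.14 mg.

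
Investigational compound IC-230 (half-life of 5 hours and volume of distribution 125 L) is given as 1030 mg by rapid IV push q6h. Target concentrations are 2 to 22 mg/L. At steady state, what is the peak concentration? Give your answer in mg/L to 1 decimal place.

14.6 mg/L

Over one 6-h interval, 6/5 ≈ 1.2 half-lives elapse, leaving f ≈ 0.4353 of each dose.
At steady state, accumulation factor R = 1/(1 − e^(−kτ)) ≈ 1.7709.
Each bolus raises the concentration by D/Vd = 1030/125 ≈ 8.240 mg/L.
Cmax,ss = C₀/(1 − f) ≈ 8.240/0.5647 ≈ 14.592 mg/L.
Peak 14.6 mg/L vs MTC 22 mg/L: below toxic threshold.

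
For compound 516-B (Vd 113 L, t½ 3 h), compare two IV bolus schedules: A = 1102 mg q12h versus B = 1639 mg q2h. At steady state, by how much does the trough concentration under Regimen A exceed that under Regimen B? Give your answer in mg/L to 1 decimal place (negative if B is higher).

-24.0 mg/L

Regimen A: f = (1/2)^(12/3) ≈ 0.0625; Cmin,ss = (1102/113)·f/(1−f) ≈ 0.650 mg/L.
Regimen B: f = (1/2)^(2/3) ≈ 0.6300; Cmin,ss = (1639/113)·f/(1−f) ≈ 24.697 mg/L.
Difference ≈ 0.650 − 24.697 ≈ -24.047 mg/L.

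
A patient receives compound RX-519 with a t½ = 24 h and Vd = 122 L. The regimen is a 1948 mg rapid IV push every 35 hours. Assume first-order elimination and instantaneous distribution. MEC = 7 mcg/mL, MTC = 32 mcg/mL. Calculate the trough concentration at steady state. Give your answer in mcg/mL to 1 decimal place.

9.1 mcg/mL

τ/t½ = 35/24 ≈ 1.4583, so fraction remaining f = (1/2)^(35/24) ≈ 0.3639.
At steady state, accumulation factor R = 1/(1 − e^(−kτ)) ≈ 1.5721.
Single-dose peak C₀ = D/Vd = 1948/122 ≈ 15.967 mcg/mL.
Steady-state peak Cmax,ss = C₀·R ≈ 15.967 × 1.5721 ≈ 25.102 mcg/mL.
Steady-state trough Cmin,ss = Cmax,ss·f ≈ 25.102 × 0.3639 ≈ 9.135 mcg/mL.
Trough 9.1 mcg/mL vs MEC 7 mcg/mL: adequate.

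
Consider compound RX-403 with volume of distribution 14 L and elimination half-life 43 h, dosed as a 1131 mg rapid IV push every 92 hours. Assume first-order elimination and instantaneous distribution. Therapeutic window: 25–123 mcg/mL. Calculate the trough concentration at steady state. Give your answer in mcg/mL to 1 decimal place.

Over one 92-h interval, 92/43 ≈ 2.1395 half-lives elapse, leaving f ≈ 0.2270 of each dose.
At steady state, accumulation factor R = 1/(1 − e^(−kτ)) ≈ 1.2937.
Each bolus raises the concentration by D/Vd = 1131/14 ≈ 80.786 mcg/mL.
Steady-state peak Cmax,ss = C₀·R ≈ 80.786 × 1.2937 ≈ 104.513 mcg/mL.
One interval later, Cmin,ss = Cmax,ss·e^(−kτ) ≈ 104.513 × 0.2270 ≈ 23.724 mcg/mL.
Trough 23.7 mcg/mL vs MEC 25 mcg/mL: subtherapeutic.

23.7 mcg/mL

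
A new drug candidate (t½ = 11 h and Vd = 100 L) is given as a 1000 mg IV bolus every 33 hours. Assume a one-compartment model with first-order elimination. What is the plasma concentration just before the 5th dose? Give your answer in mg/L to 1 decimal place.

1.4 mg/L

f = (1/2)^(τ/t½) = (1/2)^(33/11) ≈ 0.1250.
C₀ = D/Vd = 1000/100 ≈ 10.000 mg/L.
Before the 5th dose, 4 doses have been given. Superposition: Cmin = C₀·(f + f² + … + f^4).
≈ 10.000 × (0.1250 + 0.0156 + 0.0020 + 0.0002) ≈ 10.000 × 0.1428 ≈ 1.428 mg/L.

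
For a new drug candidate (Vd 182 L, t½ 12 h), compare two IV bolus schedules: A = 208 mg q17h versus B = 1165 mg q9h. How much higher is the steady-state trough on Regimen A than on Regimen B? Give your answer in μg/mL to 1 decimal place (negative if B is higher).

Regimen A: f = (1/2)^(17/12) ≈ 0.3746; Cmin,ss = (208/182)·f/(1−f) ≈ 0.685 μg/mL.
Regimen B: f = (1/2)^(9/12) ≈ 0.5946; Cmin,ss = (1165/182)·f/(1−f) ≈ 9.388 μg/mL.
Difference ≈ 0.685 − 9.388 ≈ -8.703 μg/mL.

-8.7 μg/mL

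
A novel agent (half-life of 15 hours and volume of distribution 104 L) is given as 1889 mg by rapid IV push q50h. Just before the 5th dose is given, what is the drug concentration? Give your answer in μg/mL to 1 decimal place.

f = (1/2)^(τ/t½) = (1/2)^(50/15) ≈ 0.0992.
C₀ = D/Vd = 1889/104 ≈ 18.163 μg/mL.
Before the 5th dose, 4 doses have been given. Superposition: Cmin = C₀·(f + f² + … + f^4).
≈ 18.163 × (0.0992 + 0.0098 + 0.0010 + 0.0001) ≈ 18.163 × 0.1101 ≈ 2.000 μg/mL.

2.0 μg/mL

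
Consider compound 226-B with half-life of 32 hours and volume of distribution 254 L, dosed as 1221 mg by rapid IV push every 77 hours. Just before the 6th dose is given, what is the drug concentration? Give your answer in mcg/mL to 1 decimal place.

1.1 mcg/mL

f = (1/2)^(τ/t½) = (1/2)^(77/32) ≈ 0.1886.
C₀ = D/Vd = 1221/254 ≈ 4.807 mcg/mL.
Before the 6th dose, 5 doses have been given. Superposition: Cmin = C₀·(f + f² + … + f^5).
≈ 4.807 × (0.1886 + 0.0356 + 0.0067 + 0.0013 + 0.0002) ≈ 4.807 × 0.2324 ≈ 1.117 mcg/mL.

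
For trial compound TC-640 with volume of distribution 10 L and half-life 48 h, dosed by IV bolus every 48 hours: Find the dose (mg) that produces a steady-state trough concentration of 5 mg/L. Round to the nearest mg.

τ/t½ = 48/48 ≈ 1, so f = (1/2)^(48/48) ≈ 0.500000.
Cmin,ss = (D/Vd)·f/(1−f), so D = Cmin,ss·Vd·(1−f)/f.
D = 5 × 10 × (1−f)/f ≈ 5 × 10 × 1.00000 ≈ 50.00 mg.

50 mg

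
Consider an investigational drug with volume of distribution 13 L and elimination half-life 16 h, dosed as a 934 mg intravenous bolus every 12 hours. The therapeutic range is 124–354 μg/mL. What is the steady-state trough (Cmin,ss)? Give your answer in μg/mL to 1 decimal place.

105.4 μg/mL

Over one 12-h interval, 12/16 ≈ 0.75 half-lives elapse, leaving f ≈ 0.5946 of each dose.
At steady state, accumulation factor R = 1/(1 − e^(−kτ)) ≈ 2.4667.
Single-dose peak C₀ = D/Vd = 934/13 ≈ 71.846 μg/mL.
Steady-state peak Cmax,ss = C₀·R ≈ 71.846 × 2.4667 ≈ 177.223 μg/mL.
Steady-state trough Cmin,ss = Cmax,ss·f ≈ 177.223 × 0.5946 ≈ 105.377 μg/mL.
Trough 105.4 μg/mL vs MEC 124 μg/mL: subtherapeutic.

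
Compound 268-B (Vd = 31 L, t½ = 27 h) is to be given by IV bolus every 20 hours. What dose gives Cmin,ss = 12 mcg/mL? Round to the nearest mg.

250 mg

τ/t½ = 20/27 ≈ 0.74074, so f = (1/2)^(20/27) ≈ 0.598432.
Cmin,ss = (D/Vd)·f/(1−f), so D = Cmin,ss·Vd·(1−f)/f.
D = 12 × 31 × (1−f)/f ≈ 12 × 31 × 0.67103 ≈ 249.62 mg.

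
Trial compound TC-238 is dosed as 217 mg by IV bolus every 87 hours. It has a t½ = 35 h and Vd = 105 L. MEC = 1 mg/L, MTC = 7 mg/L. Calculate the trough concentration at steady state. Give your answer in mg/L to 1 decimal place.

0.4 mg/L

Over one 87-h interval, 87/35 ≈ 2.4857 half-lives elapse, leaving f ≈ 0.1785 of each dose.
At steady state, accumulation factor R = 1/(1 − e^(−kτ)) ≈ 1.2173.
Each bolus raises the concentration by D/Vd = 217/105 ≈ 2.067 mg/L.
Steady-state peak Cmax,ss = C₀·R ≈ 2.067 × 1.2173 ≈ 2.516 mg/L.
Steady-state trough Cmin,ss = Cmax,ss·f ≈ 2.516 × 0.1785 ≈ 0.449 mg/L.
Trough 0.4 mg/L vs MEC 1 mg/L: subtherapeutic.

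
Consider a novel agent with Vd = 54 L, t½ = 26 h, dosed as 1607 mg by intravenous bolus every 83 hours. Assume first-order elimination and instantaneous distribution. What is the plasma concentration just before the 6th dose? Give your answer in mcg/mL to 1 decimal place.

f = (1/2)^(τ/t½) = (1/2)^(83/26) ≈ 0.1094.
C₀ = D/Vd = 1607/54 ≈ 29.759 mcg/mL.
Before the 6th dose, 5 doses have been given. Superposition: Cmin = C₀·(f + f² + … + f^5).
≈ 29.759 × (0.1094 + 0.0120 + 0.0013 + 0.0001 + 0.0000) ≈ 29.759 × 0.1228 ≈ 3.654 mcg/mL.

3.7 mcg/mL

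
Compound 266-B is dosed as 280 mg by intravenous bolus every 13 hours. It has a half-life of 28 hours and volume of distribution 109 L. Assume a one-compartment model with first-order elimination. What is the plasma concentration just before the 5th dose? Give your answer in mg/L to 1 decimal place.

f = (1/2)^(τ/t½) = (1/2)^(13/28) ≈ 0.7248.
C₀ = D/Vd = 280/109 ≈ 2.569 mg/L.
Before the 5th dose, 4 doses have been given. Superposition: Cmin = C₀·(f + f² + … + f^4).
≈ 2.569 × (0.7248 + 0.5253 + 0.3808 + 0.2760) ≈ 2.569 × 1.9069 ≈ 4.899 mg/L.

4.9 mg/L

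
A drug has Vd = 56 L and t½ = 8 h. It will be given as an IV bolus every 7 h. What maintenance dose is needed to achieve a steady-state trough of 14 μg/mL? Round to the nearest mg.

654 mg

τ/t½ = 7/8 ≈ 0.875, so f = (1/2)^(7/8) ≈ 0.545254.
Cmin,ss = (D/Vd)·f/(1−f), so D = Cmin,ss·Vd·(1−f)/f.
D = 14 × 56 × (1−f)/f ≈ 14 × 56 × 0.83401 ≈ 653.86 mg.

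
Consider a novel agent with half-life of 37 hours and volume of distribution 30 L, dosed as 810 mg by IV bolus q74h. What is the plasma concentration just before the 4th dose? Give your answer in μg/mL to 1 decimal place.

f = (1/2)^(τ/t½) = (1/2)^(74/37) ≈ 0.2500.
C₀ = D/Vd = 810/30 ≈ 27.000 μg/mL.
Before the 4th dose, 3 doses have been given. Superposition: Cmin = C₀·(f + f² + … + f^3).
≈ 27.000 × (0.2500 + 0.0625 + 0.0156) ≈ 27.000 × 0.3281 ≈ 8.859 μg/mL.

8.9 μg/mL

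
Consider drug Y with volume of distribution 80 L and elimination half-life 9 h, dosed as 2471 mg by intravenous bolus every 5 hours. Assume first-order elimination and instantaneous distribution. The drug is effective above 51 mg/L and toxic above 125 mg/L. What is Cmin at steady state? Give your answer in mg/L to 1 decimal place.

65.8 mg/L

k = ln2/t½ = ln2/9 ≈ 0.077016 h⁻¹; fraction remaining f = e^(−kτ) = e^(−0.077016×5) ≈ 0.6804.
Accumulation ratio R = 1/(1 − f) ≈ 1/0.3196 ≈ 3.1289.
Single-dose peak C₀ = D/Vd = 2471/80 ≈ 30.887 mg/L.
Cmax,ss = C₀/(1 − f) ≈ 30.887/0.3196 ≈ 96.643 mg/L.
Steady-state trough Cmin,ss = Cmax,ss·f ≈ 96.643 × 0.6804 ≈ 65.756 mg/L.
Trough 65.8 mg/L vs MEC 51 mg/L: adequate.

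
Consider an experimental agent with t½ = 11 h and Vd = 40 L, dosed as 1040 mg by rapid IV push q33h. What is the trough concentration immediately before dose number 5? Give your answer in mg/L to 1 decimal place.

3.7 mg/L

f = (1/2)^(τ/t½) = (1/2)^(33/11) ≈ 0.1250.
C₀ = D/Vd = 1040/40 ≈ 26.000 mg/L.
Before the 5th dose, 4 doses have been given. Superposition: Cmin = C₀·(f + f² + … + f^4).
≈ 26.000 × (0.1250 + 0.0156 + 0.0020 + 0.0002) ≈ 26.000 × 0.1428 ≈ 3.713 mg/L.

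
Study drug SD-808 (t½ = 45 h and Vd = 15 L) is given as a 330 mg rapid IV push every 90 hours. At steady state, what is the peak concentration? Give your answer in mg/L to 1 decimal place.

29.3 mg/L

τ = 90 h = 2 half-lives, so f = (1/2)^2 = 0.25.
At steady state, R = 1/(1 − 0.25) = 4/3.
Single-dose peak C₀ = D/Vd = 330/15 = 22 mg/L.
Steady-state peak Cmax,ss = C₀·R = 22 × 4/3 ≈ 29.333 mg/L.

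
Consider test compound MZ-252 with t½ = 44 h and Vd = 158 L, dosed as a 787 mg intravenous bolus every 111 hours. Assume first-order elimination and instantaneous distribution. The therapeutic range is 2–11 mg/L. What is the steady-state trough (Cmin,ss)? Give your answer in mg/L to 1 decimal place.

1.0 mg/L

Over one 111-h interval, 111/44 ≈ 2.5227 half-lives elapse, leaving f ≈ 0.1740 of each dose.
Single-dose peak C₀ = D/Vd = 787/158 ≈ 4.981 mg/L.
Steady-state trough Cmin,ss = C₀·f/(1−f) ≈ 4.981 × 0.1740/0.8260 ≈ 1.049 mg/L.
Trough 1.0 mg/L vs MEC 2 mg/L: subtherapeutic.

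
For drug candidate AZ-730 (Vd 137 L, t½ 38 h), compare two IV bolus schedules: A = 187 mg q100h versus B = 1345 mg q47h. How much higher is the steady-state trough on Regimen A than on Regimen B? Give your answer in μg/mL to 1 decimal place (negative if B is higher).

Regimen A: f = (1/2)^(100/38) ≈ 0.1614; Cmin,ss = (187/137)·f/(1−f) ≈ 0.263 μg/mL.
Regimen B: f = (1/2)^(47/38) ≈ 0.4243; Cmin,ss = (1345/137)·f/(1−f) ≈ 7.236 μg/mL.
Difference ≈ 0.263 − 7.236 ≈ -6.973 μg/mL.

-7.0 μg/mL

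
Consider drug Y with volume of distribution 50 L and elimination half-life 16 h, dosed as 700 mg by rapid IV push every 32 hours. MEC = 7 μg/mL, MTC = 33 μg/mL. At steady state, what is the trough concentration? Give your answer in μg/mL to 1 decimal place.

4.7 μg/mL

τ = 32 h = 2 half-lives, so f = (1/2)^2 = 0.25.
Accumulation ratio R = 1/(1 − f) = 1/0.75 = 4/3.
Single-dose peak C₀ = D/Vd = 700/50 = 14 μg/mL.
Steady-state peak Cmax,ss = C₀·R = 14 × 4/3 ≈ 18.667 μg/mL.
Steady-state trough Cmin,ss = Cmax,ss·f ≈ 18.667 × 0.25 ≈ 4.667 μg/mL.
Trough 4.7 μg/mL vs MEC 7 μg/mL: subtherapeutic.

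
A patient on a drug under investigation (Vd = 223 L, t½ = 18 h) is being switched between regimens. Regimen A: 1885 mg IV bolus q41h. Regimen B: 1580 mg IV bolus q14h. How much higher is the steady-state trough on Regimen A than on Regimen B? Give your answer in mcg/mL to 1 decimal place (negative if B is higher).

-7.7 mcg/mL

Regimen A: f = (1/2)^(41/18) ≈ 0.2062; Cmin,ss = (1885/223)·f/(1−f) ≈ 2.196 mcg/mL.
Regimen B: f = (1/2)^(14/18) ≈ 0.5833; Cmin,ss = (1580/223)·f/(1−f) ≈ 9.918 mcg/mL.
Difference ≈ 2.196 − 9.918 ≈ -7.722 mcg/mL.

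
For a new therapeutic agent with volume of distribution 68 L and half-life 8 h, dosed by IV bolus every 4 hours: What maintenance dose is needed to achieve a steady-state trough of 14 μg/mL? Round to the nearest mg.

394 mg

τ/t½ = 4/8 ≈ 0.5, so f = (1/2)^(4/8) ≈ 0.707107.
Cmin,ss = (D/Vd)·f/(1−f), so D = Cmin,ss·Vd·(1−f)/f.
D = 14 × 68 × (1−f)/f ≈ 14 × 68 × 0.41421 ≈ 394.33 mg.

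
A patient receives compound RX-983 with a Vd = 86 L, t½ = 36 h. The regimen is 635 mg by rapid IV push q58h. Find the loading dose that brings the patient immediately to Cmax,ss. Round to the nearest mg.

944 mg

f = (1/2)^(58/36) ≈ 0.327346; accumulation ratio R = 1/(1−f) ≈ 1.48665.
Loading dose to hit Cmax,ss on first dose: D_load = D_maint·R ≈ 635 × 1.48665 ≈ 944.02 mg.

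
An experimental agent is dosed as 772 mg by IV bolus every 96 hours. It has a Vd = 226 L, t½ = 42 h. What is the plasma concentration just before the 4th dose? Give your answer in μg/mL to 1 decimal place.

f = (1/2)^(τ/t½) = (1/2)^(96/42) ≈ 0.2051.
C₀ = D/Vd = 772/226 ≈ 3.416 μg/mL.
Before the 4th dose, 3 doses have been given. Superposition: Cmin = C₀·(f + f² + … + f^3).
≈ 3.416 × (0.2051 + 0.0421 + 0.0086) ≈ 3.416 × 0.2558 ≈ 0.874 μg/mL.

0.9 μg/mL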